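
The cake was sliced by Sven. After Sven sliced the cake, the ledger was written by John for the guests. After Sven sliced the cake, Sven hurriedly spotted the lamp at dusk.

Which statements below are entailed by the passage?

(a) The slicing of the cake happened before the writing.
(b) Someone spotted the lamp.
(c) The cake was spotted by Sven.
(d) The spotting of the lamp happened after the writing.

(a) Entailed — the narrative places the slicing before the writing.
(b) Entailed — this follows by dropping conjuncts from the spotting event's description.
(c) Not entailed — Sven spotted the lamp, not the cake; the cake belongs to the slicing event.
(d) Not entailed — the narrative doesn't order the writing relative to the spotting.

(a), (b)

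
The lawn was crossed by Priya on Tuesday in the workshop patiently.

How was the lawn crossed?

patiently

'patiently' marks the manner of the crossing event.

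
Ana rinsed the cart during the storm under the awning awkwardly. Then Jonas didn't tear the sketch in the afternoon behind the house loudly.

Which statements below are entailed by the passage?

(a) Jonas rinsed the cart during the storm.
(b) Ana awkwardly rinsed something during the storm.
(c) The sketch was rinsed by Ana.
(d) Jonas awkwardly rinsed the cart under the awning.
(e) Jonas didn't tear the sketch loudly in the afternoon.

(b)

(a) Not entailed — the passage has Ana rinsing the cart, not Jonas.
(b) Entailed — every conjunct here is already in the original rinsing event.
(c) Not entailed — Ana rinsed the cart, not the sketch; the sketch belongs to the tearing event.
(d) Not entailed — the passage has Ana rinsing the cart, not Jonas.
(e) Not entailed — dropping 'behind the house' under negation is not valid — the original leaves open that Jonas tore the sketch some other way.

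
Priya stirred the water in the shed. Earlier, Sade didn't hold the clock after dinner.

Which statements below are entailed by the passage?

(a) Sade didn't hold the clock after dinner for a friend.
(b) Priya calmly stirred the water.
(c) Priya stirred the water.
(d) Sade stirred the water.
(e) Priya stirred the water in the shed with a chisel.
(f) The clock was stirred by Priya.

(a) Entailed — under negation, adding a further restriction is entailed: if no such holding event occurred, none occurred for a friend either.
(b) Not entailed — 'calmly' adds information not in the original event.
(c) Entailed — this follows by dropping conjuncts from the stirring event's description.
(d) Not entailed — the passage has Priya stirring the water, not Sade.
(e) Not entailed — 'with a chisel' adds information not in the original event.
(f) Not entailed — Priya stirred the water, not the clock; the clock belongs to the holding event.

(a), (c)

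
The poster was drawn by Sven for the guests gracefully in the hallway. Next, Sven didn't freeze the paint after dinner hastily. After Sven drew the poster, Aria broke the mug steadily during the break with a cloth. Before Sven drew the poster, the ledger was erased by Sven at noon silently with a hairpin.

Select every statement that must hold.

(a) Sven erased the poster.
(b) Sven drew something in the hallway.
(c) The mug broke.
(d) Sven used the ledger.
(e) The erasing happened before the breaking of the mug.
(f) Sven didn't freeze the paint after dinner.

(b), (c), (e)

(a) Not entailed — Sven erased the ledger, not the poster; the poster belongs to the drawing event.
(b) Entailed — every conjunct here is already in the original drawing event.
(c) Entailed — 'Aria broke the mug' is causative; it entails the inchoative 'the mug broke'.
(d) Not entailed — the ledger is the patient, not an instrument — Sven used a hairpin.
(e) Entailed — the narrative places the erasing before the breaking.
(f) Not entailed — dropping 'hastily' under negation is not valid — the original leaves open that Sven froze the paint some other way.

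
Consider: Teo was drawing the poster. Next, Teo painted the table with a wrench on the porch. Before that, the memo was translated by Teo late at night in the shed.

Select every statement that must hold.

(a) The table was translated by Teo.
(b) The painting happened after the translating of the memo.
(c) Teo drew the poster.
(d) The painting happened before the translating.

(b)

(a) Not entailed — Teo translated the memo, not the table; the table belongs to the painting event.
(b) Entailed — the narrative places the translating before the painting.
(c) Not entailed — 'was drawing' is progressive on an accomplishment; it does not entail the completed 'drew'.
(d) Not entailed — the narrative places the translating before the painting, not after.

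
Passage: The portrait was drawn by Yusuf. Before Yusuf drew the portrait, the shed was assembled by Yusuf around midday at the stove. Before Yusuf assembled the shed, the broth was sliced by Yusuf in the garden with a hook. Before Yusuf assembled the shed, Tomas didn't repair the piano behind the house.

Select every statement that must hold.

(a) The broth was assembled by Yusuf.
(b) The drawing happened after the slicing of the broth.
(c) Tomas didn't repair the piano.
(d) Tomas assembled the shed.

(b)

(a) Not entailed — Yusuf assembled the shed, not the broth; the broth belongs to the slicing event.
(b) Entailed — the narrative places the slicing before the drawing.
(c) Not entailed — dropping 'behind the house' under negation is not valid — the original leaves open that Tomas repaired the piano some other way.
(d) Not entailed — the passage has Yusuf assembling the shed, not Tomas.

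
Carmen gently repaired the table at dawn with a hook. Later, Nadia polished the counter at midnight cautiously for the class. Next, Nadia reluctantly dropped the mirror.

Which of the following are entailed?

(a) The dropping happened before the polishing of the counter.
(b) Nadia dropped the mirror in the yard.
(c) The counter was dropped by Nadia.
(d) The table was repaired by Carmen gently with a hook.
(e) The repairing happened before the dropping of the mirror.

(d), (e)

(a) Not entailed — the narrative places the polishing before the dropping, not after.
(b) Not entailed — 'in the yard' adds information not in the original event.
(c) Not entailed — Nadia dropped the mirror, not the counter; the counter belongs to the polishing event.
(d) Entailed — the original entails any weakening of itself; this just drops 'at dawn'.
(e) Entailed — the narrative places the repairing before the dropping.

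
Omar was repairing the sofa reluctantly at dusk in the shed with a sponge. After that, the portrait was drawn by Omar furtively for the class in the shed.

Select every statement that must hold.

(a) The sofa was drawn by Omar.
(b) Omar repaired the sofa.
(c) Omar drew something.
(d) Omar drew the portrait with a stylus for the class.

(c)

(a) Not entailed — Omar drew the portrait, not the sofa; the sofa belongs to the repairing event.
(b) Not entailed — 'was repairing' is progressive on an accomplishment; it does not entail the completed 'repaired'.
(c) Entailed — dropping 'for the class', 'in the shed', 'furtively' and generalizing the patient leaves a sub-description the original still satisfies.
(d) Not entailed — 'with a stylus' adds information not in the original event.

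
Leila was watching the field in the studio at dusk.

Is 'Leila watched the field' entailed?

'watch' is atelic; if Leila was watching the field, then Leila watched the field (for some time).

yes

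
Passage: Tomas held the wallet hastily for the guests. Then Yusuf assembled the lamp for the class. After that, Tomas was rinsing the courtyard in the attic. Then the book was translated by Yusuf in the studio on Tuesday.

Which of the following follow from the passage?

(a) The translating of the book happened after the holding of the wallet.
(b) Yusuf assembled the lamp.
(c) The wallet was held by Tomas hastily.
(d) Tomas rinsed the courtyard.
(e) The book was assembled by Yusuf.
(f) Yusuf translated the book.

(a) Entailed — the narrative places the holding before the translating.
(b) Entailed — the original entails any weakening of itself; this just drops 'for the class'.
(c) Entailed — the original entails any weakening of itself; this just drops 'for the guests'.
(d) Entailed — 'rinse' is an activity; 'was rinsing' entails that some rinsing happened, so 'rinsed' holds.
(e) Not entailed — Yusuf assembled the lamp, not the book; the book belongs to the translating event.
(f) Entailed — dropping 'on Tuesday', 'in the studio' leaves a sub-description the original still satisfies.

(a), (b), (c), (d), (f)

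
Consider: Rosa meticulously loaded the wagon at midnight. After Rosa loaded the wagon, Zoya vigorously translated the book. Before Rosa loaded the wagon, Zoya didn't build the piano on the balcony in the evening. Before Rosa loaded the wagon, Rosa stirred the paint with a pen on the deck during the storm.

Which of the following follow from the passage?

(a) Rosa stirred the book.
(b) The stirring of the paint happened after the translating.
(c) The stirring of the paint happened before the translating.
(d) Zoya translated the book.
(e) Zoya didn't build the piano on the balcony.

(c), (d)

(a) Not entailed — Rosa stirred the paint, not the book; the book belongs to the translating event.
(b) Not entailed — the narrative places the stirring before the translating, not after.
(c) Entailed — the narrative places the stirring before the translating.
(d) Entailed — the original entails any weakening of itself; this just drops 'vigorously'.
(e) Not entailed — dropping 'in the evening' under negation is not valid — the original leaves open that Zoya built the piano some other way.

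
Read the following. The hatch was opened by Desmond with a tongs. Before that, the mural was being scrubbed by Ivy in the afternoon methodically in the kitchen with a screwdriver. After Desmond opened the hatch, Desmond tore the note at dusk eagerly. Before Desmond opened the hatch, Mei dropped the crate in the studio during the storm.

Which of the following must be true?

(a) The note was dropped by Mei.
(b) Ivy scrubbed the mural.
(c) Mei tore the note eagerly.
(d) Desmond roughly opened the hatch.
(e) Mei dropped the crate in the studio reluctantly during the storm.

(a) Not entailed — Mei dropped the crate, not the note; the note belongs to the tearing event.
(b) Entailed — 'scrub' is an activity; 'was scrubbing' entails that some scrubbing happened, so 'scrubbed' holds.
(c) Not entailed — the passage has Desmond tearing the note, not Mei.
(d) Not entailed — 'roughly' adds information not in the original event.
(e) Not entailed — 'reluctantly' adds information not in the original event.

(b)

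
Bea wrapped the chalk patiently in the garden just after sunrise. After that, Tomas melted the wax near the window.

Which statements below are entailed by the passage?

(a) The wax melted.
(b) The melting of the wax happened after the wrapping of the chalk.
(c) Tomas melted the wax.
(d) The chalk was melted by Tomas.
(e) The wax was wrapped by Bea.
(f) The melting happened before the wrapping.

(a), (b), (c)

(a) Entailed — 'Tomas melted the wax' is causative; it entails the inchoative 'the wax melted'.
(b) Entailed — the narrative places the wrapping before the melting.
(c) Entailed — this follows by dropping conjuncts from the melting event's description.
(d) Not entailed — Tomas melted the wax, not the chalk; the chalk belongs to the wrapping event.
(e) Not entailed — Bea wrapped the chalk, not the wax; the wax belongs to the melting event.
(f) Not entailed — the narrative places the wrapping before the melting, not after.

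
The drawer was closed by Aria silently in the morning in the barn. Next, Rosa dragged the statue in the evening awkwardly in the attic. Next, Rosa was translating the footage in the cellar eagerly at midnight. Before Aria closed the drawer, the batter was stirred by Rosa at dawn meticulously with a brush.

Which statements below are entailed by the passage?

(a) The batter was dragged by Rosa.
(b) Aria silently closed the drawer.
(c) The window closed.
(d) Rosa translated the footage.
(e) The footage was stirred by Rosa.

(b)

(a) Not entailed — Rosa dragged the statue, not the batter; the batter belongs to the stirring event.
(b) Entailed — every conjunct here is already in the original closing event.
(c) Not entailed — the drawer is what closed, not the window.
(d) Not entailed — 'was translating' is progressive on an accomplishment; it does not entail the completed 'translated'.
(e) Not entailed — Rosa stirred the batter, not the footage; the footage belongs to the translating event.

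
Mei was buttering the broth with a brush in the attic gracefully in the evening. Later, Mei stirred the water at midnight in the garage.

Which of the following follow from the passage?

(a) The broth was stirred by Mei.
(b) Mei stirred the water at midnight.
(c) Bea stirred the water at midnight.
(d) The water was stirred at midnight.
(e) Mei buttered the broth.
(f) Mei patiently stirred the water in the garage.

(a) Not entailed — Mei stirred the water, not the broth; the broth belongs to the buttering event.
(b) Entailed — the original entails any weakening of itself; this just drops 'in the garage'.
(c) Not entailed — the passage has Mei stirring the water, not Bea.
(d) Entailed — every conjunct here is already in the original stirring event.
(e) Not entailed — 'was buttering' is progressive on an accomplishment; it does not entail the completed 'buttered'.
(f) Not entailed — 'patiently' adds information not in the original event.

(b), (d)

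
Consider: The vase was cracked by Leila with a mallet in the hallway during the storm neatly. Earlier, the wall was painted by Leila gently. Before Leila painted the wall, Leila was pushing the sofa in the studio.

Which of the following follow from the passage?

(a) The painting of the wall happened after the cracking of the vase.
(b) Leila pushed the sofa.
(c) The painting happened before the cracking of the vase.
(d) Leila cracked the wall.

(b), (c)

(a) Not entailed — the narrative places the painting before the cracking, not after.
(b) Entailed — 'push' is an activity; 'was pushing' entails that some pushing happened, so 'pushed' holds.
(c) Entailed — the narrative places the painting before the cracking.
(d) Not entailed — Leila cracked the vase, not the wall; the wall belongs to the painting event.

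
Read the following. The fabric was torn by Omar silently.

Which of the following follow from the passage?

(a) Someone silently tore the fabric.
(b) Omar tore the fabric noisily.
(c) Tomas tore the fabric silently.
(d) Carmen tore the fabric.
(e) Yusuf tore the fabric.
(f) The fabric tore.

(a) Entailed — every conjunct here is already in the original tearing event.
(b) Not entailed — 'noisily' adds a manner not in (and inconsistent with) the original.
(c) Not entailed — the passage has Omar tearing the fabric, not Tomas.
(d) Not entailed — the passage has Omar tearing the fabric, not Carmen.
(e) Not entailed — the passage has Omar tearing the fabric, not Yusuf.
(f) Entailed — 'Omar tore the fabric' is causative; it entails the inchoative 'the fabric tore'.

(a), (f)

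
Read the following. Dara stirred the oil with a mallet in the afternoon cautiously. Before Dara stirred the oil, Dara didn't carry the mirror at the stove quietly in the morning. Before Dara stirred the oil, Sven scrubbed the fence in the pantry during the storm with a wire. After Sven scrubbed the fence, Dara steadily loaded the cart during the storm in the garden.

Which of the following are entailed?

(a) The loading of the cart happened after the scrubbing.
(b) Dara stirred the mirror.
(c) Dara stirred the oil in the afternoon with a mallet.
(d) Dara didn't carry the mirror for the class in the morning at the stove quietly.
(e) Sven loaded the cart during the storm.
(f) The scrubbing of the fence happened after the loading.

(a) Entailed — the narrative places the scrubbing before the loading.
(b) Not entailed — Dara stirred the oil, not the mirror; the mirror belongs to the carrying event.
(c) Entailed — the original entails any weakening of itself; this just drops 'cautiously'.
(d) Entailed — under negation, adding a further restriction is entailed: if no such carrying event occurred, none occurred for the class either.
(e) Not entailed — the passage has Dara loading the cart, not Sven.
(f) Not entailed — the narrative places the scrubbing before the loading, not after.

(a), (c), (d)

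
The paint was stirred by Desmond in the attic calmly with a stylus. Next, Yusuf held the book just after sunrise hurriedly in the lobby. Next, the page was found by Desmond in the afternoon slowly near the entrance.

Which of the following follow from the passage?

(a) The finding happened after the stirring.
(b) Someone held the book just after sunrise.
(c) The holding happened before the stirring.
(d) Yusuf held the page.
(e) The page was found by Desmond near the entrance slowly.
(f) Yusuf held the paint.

(a), (b), (e)

(a) Entailed — the narrative places the stirring before the finding.
(b) Entailed — every conjunct here is already in the original holding event.
(c) Not entailed — the narrative places the stirring before the holding, not after.
(d) Not entailed — Yusuf held the book, not the page; the page belongs to the finding event.
(e) Entailed — this follows by dropping conjuncts from the finding event's description.
(f) Not entailed — Yusuf held the book, not the paint; the paint belongs to the stirring event.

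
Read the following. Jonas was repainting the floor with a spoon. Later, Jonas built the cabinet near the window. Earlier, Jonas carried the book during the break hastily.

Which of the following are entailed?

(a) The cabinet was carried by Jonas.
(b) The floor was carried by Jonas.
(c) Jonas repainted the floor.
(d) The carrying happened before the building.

(d)

(a) Not entailed — Jonas carried the book, not the cabinet; the cabinet belongs to the building event.
(b) Not entailed — Jonas carried the book, not the floor; the floor belongs to the repainting event.
(c) Not entailed — 'was repainting' is progressive on an accomplishment; it does not entail the completed 'repainted'.
(d) Entailed — the narrative places the carrying before the building.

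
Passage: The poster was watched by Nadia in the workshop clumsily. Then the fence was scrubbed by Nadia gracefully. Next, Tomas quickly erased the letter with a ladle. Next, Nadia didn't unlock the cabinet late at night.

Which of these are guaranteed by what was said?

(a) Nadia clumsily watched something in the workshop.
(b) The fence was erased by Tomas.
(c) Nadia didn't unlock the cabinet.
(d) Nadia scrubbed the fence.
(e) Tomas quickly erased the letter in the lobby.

(a), (d)

(a) Entailed — the original entails any weakening of itself; this just generalizes the patient.
(b) Not entailed — Tomas erased the letter, not the fence; the fence belongs to the scrubbing event.
(c) Not entailed — dropping 'late at night' under negation is not valid — the original leaves open that Nadia unlocked the cabinet some other way.
(d) Entailed — this follows by dropping conjuncts from the scrubbing event's description.
(e) Not entailed — 'in the lobby' adds information not in the original event.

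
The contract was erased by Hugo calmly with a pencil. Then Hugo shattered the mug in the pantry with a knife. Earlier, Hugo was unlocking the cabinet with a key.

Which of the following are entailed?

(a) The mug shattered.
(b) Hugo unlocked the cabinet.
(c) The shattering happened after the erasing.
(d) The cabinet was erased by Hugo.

(a) Entailed — 'Hugo shattered the mug' is causative; it entails the inchoative 'the mug shattered'.
(b) Not entailed — 'was unlocking' is progressive on an accomplishment; it does not entail the completed 'unlocked'.
(c) Entailed — the narrative places the erasing before the shattering.
(d) Not entailed — Hugo erased the contract, not the cabinet; the cabinet belongs to the unlocking event.

(a), (c)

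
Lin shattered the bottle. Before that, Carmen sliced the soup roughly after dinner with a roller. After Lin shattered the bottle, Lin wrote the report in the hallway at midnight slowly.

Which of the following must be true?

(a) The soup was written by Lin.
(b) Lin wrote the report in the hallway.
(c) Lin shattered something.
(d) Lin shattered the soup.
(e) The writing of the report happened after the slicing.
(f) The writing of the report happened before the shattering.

(a) Not entailed — Lin wrote the report, not the soup; the soup belongs to the slicing event.
(b) Entailed — every conjunct here is already in the original writing event.
(c) Entailed — every conjunct here is already in the original shattering event.
(d) Not entailed — Lin shattered the bottle, not the soup; the soup belongs to the slicing event.
(e) Entailed — the narrative places the slicing before the writing.
(f) Not entailed — the narrative places the shattering before the writing, not after.

(b), (c), (e)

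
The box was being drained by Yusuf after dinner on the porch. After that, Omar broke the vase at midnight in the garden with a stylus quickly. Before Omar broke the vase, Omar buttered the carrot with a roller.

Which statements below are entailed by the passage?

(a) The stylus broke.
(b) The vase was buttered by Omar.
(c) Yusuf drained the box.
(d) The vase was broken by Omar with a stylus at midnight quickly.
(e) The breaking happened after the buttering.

(d), (e)

(a) Not entailed — the vase is what broke, not the stylus.
(b) Not entailed — Omar buttered the carrot, not the vase; the vase belongs to the breaking event.
(c) Not entailed — 'was draining' is progressive on an accomplishment; it does not entail the completed 'drained'.
(d) Entailed — dropping 'in the garden' leaves a sub-description the original still satisfies.
(e) Entailed — the narrative places the buttering before the breaking.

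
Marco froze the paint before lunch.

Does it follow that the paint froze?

'Marco froze the paint' is the causative; it entails the inchoative 'the paint froze'.

yes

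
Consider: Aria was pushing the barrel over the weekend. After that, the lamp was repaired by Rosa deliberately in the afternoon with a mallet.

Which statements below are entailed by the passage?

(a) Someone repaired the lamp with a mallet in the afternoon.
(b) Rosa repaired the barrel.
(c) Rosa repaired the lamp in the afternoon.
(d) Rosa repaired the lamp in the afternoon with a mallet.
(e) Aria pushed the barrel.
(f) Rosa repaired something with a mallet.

(a), (c), (d), (e), (f)

(a) Entailed — dropping 'deliberately' and generalizing the agent leaves a sub-description the original still satisfies.
(b) Not entailed — Rosa repaired the lamp, not the barrel; the barrel belongs to the pushing event.
(c) Entailed — every conjunct here is already in the original repairing event.
(d) Entailed — every conjunct here is already in the original repairing event.
(e) Entailed — 'push' is an activity; 'was pushing' entails that some pushing happened, so 'pushed' holds.
(f) Entailed — every conjunct here is already in the original repairing event.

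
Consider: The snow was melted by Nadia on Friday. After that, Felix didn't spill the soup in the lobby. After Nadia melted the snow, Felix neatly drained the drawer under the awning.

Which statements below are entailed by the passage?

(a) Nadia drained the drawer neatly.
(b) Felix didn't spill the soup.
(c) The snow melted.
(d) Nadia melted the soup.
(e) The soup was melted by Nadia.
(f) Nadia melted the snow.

(a) Not entailed — the passage has Felix draining the drawer, not Nadia.
(b) Not entailed — dropping 'in the lobby' under negation is not valid — the original leaves open that Felix spilled the soup some other way.
(c) Entailed — 'Nadia melted the snow' is causative; it entails the inchoative 'the snow melted'.
(d) Not entailed — Nadia melted the snow, not the soup; the soup belongs to the spilling event.
(e) Not entailed — Nadia melted the snow, not the soup; the soup belongs to the spilling event.
(f) Entailed — this follows by dropping conjuncts from the melting event's description.

(c), (f)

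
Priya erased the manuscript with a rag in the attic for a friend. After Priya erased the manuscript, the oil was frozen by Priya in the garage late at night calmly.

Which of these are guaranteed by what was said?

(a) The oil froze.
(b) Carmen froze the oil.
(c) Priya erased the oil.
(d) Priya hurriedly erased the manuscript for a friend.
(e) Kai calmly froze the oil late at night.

(a)

(a) Entailed — 'Priya froze the oil' is causative; it entails the inchoative 'the oil froze'.
(b) Not entailed — the passage has Priya freezing the oil, not Carmen.
(c) Not entailed — Priya erased the manuscript, not the oil; the oil belongs to the freezing event.
(d) Not entailed — 'hurriedly' adds information not in the original event.
(e) Not entailed — the passage has Priya freezing the oil, not Kai.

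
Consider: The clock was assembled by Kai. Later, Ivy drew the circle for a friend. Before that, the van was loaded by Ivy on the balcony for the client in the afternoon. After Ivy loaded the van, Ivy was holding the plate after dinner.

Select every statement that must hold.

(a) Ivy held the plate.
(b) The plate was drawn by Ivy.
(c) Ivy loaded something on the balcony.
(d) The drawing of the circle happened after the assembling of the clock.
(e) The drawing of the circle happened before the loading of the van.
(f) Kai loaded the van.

(a) Entailed — 'hold' is an activity; 'was holding' entails that some holding happened, so 'held' holds.
(b) Not entailed — Ivy drew the circle, not the plate; the plate belongs to the holding event.
(c) Entailed — every conjunct here is already in the original loading event.
(d) Entailed — the narrative places the assembling before the drawing.
(e) Not entailed — the narrative places the loading before the drawing, not after.
(f) Not entailed — the passage has Ivy loading the van, not Kai.

(a), (c), (d)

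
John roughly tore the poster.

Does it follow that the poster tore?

yes

'John tore the poster' is the causative; it entails the inchoative 'the poster tore'.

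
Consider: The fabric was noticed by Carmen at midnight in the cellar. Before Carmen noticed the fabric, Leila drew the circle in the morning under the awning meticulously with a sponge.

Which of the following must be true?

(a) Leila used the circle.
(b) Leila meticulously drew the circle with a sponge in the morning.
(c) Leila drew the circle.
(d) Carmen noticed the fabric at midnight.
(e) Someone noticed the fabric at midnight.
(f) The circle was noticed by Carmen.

(a) Not entailed — the circle is the patient, not an instrument — Leila used a sponge.
(b) Entailed — the original entails any weakening of itself; this just drops 'under the awning'.
(c) Entailed — this follows by dropping conjuncts from the drawing event's description.
(d) Entailed — this follows by dropping conjuncts from the noticing event's description.
(e) Entailed — every conjunct here is already in the original noticing event.
(f) Not entailed — Carmen noticed the fabric, not the circle; the circle belongs to the drawing event.

(b), (c), (d), (e)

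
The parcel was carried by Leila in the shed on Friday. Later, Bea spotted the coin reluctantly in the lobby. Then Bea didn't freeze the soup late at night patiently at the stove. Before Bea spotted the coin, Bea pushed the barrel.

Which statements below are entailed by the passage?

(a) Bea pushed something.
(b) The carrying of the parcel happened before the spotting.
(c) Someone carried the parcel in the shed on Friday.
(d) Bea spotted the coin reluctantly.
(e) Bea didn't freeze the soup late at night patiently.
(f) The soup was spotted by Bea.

(a), (b), (c), (d)

(a) Entailed — generalizing the patient leaves a sub-description the original still satisfies.
(b) Entailed — the narrative places the carrying before the spotting.
(c) Entailed — this follows by dropping conjuncts from the carrying event's description.
(d) Entailed — every conjunct here is already in the original spotting event.
(e) Not entailed — dropping 'at the stove' under negation is not valid — the original leaves open that Bea froze the soup some other way.
(f) Not entailed — Bea spotted the coin, not the soup; the soup belongs to the freezing event.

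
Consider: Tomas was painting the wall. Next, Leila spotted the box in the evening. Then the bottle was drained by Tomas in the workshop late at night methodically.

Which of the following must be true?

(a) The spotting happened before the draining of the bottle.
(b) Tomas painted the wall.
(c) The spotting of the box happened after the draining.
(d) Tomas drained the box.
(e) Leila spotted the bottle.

(a)

(a) Entailed — the narrative places the spotting before the draining.
(b) Not entailed — 'was painting' is progressive on an accomplishment; it does not entail the completed 'painted'.
(c) Not entailed — the narrative places the spotting before the draining, not after.
(d) Not entailed — Tomas drained the bottle, not the box; the box belongs to the spotting event.
(e) Not entailed — Leila spotted the box, not the bottle; the bottle belongs to the draining event.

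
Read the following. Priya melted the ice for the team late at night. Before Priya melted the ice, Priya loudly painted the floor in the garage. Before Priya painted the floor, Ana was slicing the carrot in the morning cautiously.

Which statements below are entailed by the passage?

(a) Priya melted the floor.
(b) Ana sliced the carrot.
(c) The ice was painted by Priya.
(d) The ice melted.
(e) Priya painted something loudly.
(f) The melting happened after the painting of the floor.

(d), (e), (f)

(a) Not entailed — Priya melted the ice, not the floor; the floor belongs to the painting event.
(b) Not entailed — 'was slicing' is progressive on an accomplishment; it does not entail the completed 'sliced'.
(c) Not entailed — Priya painted the floor, not the ice; the ice belongs to the melting event.
(d) Entailed — 'Priya melted the ice' is causative; it entails the inchoative 'the ice melted'.
(e) Entailed — every conjunct here is already in the original painting event.
(f) Entailed — the narrative places the painting before the melting.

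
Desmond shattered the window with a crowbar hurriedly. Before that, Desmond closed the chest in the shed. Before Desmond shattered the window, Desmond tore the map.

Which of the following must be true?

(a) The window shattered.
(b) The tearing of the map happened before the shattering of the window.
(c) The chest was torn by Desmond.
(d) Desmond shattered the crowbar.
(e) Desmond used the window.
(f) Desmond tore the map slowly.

(a) Entailed — 'Desmond shattered the window' is causative; it entails the inchoative 'the window shattered'.
(b) Entailed — the narrative places the tearing before the shattering.
(c) Not entailed — Desmond tore the map, not the chest; the chest belongs to the closing event.
(d) Not entailed — the crowbar is the instrument, not what was shattered.
(e) Not entailed — the window is the patient, not an instrument — Desmond used a crowbar.
(f) Not entailed — 'slowly' adds information not in the original event.

(a), (b)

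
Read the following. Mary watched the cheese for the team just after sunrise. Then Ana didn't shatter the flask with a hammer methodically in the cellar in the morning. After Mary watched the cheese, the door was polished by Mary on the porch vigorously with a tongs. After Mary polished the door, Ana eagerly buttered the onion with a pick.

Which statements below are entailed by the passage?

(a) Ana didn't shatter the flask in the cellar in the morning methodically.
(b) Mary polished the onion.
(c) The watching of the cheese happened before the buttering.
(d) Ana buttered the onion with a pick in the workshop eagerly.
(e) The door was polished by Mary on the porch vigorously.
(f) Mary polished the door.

(c), (e), (f)

(a) Not entailed — dropping 'with a hammer' under negation is not valid — the original leaves open that Ana shattered the flask some other way.
(b) Not entailed — Mary polished the door, not the onion; the onion belongs to the buttering event.
(c) Entailed — the narrative places the watching before the buttering.
(d) Not entailed — 'in the workshop' adds information not in the original event.
(e) Entailed — dropping 'with a tongs' leaves a sub-description the original still satisfies.
(f) Entailed — every conjunct here is already in the original polishing event.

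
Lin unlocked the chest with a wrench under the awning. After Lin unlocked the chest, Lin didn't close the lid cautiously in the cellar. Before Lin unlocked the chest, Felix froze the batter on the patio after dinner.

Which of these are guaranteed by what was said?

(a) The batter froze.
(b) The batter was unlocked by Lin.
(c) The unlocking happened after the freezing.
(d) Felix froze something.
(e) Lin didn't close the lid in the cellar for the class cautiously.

(a), (c), (d), (e)

(a) Entailed — 'Felix froze the batter' is causative; it entails the inchoative 'the batter froze'.
(b) Not entailed — Lin unlocked the chest, not the batter; the batter belongs to the freezing event.
(c) Entailed — the narrative places the freezing before the unlocking.
(d) Entailed — every conjunct here is already in the original freezing event.
(e) Entailed — under negation, adding a further restriction is entailed: if no such closing event occurred, none occurred for the class either.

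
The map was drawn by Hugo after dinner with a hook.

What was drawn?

'the map' marks the patient of the drawing event.

the map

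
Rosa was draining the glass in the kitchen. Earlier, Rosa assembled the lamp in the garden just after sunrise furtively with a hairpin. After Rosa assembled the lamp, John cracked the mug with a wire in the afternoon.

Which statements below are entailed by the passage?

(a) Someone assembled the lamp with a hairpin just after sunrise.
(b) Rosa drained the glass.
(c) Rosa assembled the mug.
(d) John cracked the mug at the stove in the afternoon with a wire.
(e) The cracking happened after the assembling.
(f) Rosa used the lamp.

(a) Entailed — every conjunct here is already in the original assembling event.
(b) Not entailed — 'was draining' is progressive on an accomplishment; it does not entail the completed 'drained'.
(c) Not entailed — Rosa assembled the lamp, not the mug; the mug belongs to the cracking event.
(d) Not entailed — 'at the stove' adds information not in the original event.
(e) Entailed — the narrative places the assembling before the cracking.
(f) Not entailed — the lamp is the patient, not an instrument — Rosa used a hairpin.

(a), (e)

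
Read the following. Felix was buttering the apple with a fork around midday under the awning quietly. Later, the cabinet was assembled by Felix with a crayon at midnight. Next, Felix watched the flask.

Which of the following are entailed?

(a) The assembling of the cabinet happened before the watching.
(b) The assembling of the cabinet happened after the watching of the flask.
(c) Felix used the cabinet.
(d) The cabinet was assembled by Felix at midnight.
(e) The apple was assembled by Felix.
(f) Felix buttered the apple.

(a) Entailed — the narrative places the assembling before the watching.
(b) Not entailed — the narrative places the assembling before the watching, not after.
(c) Not entailed — the cabinet is the patient, not an instrument — Felix used a crayon.
(d) Entailed — this follows by dropping conjuncts from the assembling event's description.
(e) Not entailed — Felix assembled the cabinet, not the apple; the apple belongs to the buttering event.
(f) Not entailed — 'was buttering' is progressive on an accomplishment; it does not entail the completed 'buttered'.

(a), (d)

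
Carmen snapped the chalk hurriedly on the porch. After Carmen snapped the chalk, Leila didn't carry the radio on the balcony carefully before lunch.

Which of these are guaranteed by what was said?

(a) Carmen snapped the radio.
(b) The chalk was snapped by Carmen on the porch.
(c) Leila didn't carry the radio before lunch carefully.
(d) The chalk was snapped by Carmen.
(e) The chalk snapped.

(a) Not entailed — Carmen snapped the chalk, not the radio; the radio belongs to the carrying event.
(b) Entailed — the original entails any weakening of itself; this just drops 'hurriedly'.
(c) Not entailed — dropping 'on the balcony' under negation is not valid — the original leaves open that Leila carried the radio some other way.
(d) Entailed — the original entails any weakening of itself; this just drops 'hurriedly', 'on the porch'.
(e) Entailed — 'Carmen snapped the chalk' is causative; it entails the inchoative 'the chalk snapped'.

(b), (d), (e)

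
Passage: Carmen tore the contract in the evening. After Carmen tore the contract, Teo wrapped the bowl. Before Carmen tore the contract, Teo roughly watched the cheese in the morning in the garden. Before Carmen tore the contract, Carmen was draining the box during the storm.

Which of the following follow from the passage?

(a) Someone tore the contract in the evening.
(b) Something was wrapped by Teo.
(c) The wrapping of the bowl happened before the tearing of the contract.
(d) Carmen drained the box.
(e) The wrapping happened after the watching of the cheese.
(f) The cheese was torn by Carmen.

(a), (b), (e)

(a) Entailed — generalizing the agent leaves a sub-description the original still satisfies.
(b) Entailed — every conjunct here is already in the original wrapping event.
(c) Not entailed — the narrative places the tearing before the wrapping, not after.
(d) Not entailed — 'was draining' is progressive on an accomplishment; it does not entail the completed 'drained'.
(e) Entailed — the narrative places the watching before the wrapping.
(f) Not entailed — Carmen tore the contract, not the cheese; the cheese belongs to the watching event.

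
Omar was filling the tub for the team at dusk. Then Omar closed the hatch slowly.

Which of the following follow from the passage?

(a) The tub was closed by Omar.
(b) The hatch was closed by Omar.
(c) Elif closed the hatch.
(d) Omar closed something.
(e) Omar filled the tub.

(b), (d)

(a) Not entailed — Omar closed the hatch, not the tub; the tub belongs to the filling event.
(b) Entailed — every conjunct here is already in the original closing event.
(c) Not entailed — the passage has Omar closing the hatch, not Elif.
(d) Entailed — dropping 'slowly' and generalizing the patient leaves a sub-description the original still satisfies.
(e) Not entailed — 'was filling' is progressive on an accomplishment; it does not entail the completed 'filled'.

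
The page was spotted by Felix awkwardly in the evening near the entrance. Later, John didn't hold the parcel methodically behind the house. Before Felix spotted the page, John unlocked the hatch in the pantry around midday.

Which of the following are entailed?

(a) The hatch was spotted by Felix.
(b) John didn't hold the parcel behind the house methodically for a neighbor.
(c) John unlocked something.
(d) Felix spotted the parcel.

(b), (c)

(a) Not entailed — Felix spotted the page, not the hatch; the hatch belongs to the unlocking event.
(b) Entailed — under negation, adding a further restriction is entailed: if no such holding event occurred, none occurred for a neighbor either.
(c) Entailed — this follows by dropping conjuncts from the unlocking event's description.
(d) Not entailed — Felix spotted the page, not the parcel; the parcel belongs to the holding event.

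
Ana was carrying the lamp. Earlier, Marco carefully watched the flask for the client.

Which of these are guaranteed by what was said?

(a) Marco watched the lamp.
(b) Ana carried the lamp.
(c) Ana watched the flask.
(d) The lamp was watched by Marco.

(b)

(a) Not entailed — Marco watched the flask, not the lamp; the lamp belongs to the carrying event.
(b) Entailed — 'carry' is an activity; 'was carrying' entails that some carrying happened, so 'carried' holds.
(c) Not entailed — the passage has Marco watching the flask, not Ana.
(d) Not entailed — Marco watched the flask, not the lamp; the lamp belongs to the carrying event.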